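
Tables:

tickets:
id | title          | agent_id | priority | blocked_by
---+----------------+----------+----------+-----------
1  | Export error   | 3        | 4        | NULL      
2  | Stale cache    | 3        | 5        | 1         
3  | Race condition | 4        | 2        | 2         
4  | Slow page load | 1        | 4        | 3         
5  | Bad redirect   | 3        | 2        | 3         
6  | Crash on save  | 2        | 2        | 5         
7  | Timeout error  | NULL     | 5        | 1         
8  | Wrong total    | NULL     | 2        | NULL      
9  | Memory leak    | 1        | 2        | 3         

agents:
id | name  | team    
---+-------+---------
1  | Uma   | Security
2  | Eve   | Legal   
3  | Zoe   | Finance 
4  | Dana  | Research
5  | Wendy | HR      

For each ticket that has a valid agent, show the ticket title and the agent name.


INNER JOIN keeps only tickets rows whose agent_id matches an id in agents. Walk through each ticket:
  - ticket 1 (Export error): agent_id=3 -> matches Zoe
  - ticket 2 (Stale cache): agent_id=3 -> matches Zoe
  - ticket 3 (Race condition): agent_id=4 -> matches Dana
  - ticket 4 (Slow page load): agent_id=1 -> matches Uma
  - ticket 5 (Bad redirect): agent_id=3 -> matches Zoe
  - ticket 6 (Crash on save): agent_id=2 -> matches Eve
  - ticket 7 (Timeout error): agent_id=NULL, no match -> dropped
  - ticket 8 (Wrong total): agent_id=NULL, no match -> dropped
  - ticket 9 (Memory leak): agent_id=1 -> matches Uma
So 2 of 9 rows are dropped.

SQL:
SELECT a.title, b.name AS agent
FROM tickets a
INNER JOIN agents b ON a.agent_id = b.id

Result:
title          | agent
---------------+------
Export error   | Zoe  
Stale cache    | Zoe  
Race condition | Dana 
Slow page load | Uma  
Bad redirect   | Zoe  
Crash on save  | Eve  
Memory leak    | Uma  


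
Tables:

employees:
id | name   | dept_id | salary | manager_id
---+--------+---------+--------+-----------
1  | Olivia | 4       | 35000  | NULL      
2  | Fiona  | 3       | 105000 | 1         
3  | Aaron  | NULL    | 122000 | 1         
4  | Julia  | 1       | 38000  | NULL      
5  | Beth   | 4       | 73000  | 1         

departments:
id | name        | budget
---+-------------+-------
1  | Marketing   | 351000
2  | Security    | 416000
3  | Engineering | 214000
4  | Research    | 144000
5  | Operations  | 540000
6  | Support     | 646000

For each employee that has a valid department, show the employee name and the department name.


INNER JOIN keeps only employees rows whose dept_id matches an id in departments. Walk through each employee:
  - employee 1 (Olivia): dept_id=4 -> matches Research
  - employee 2 (Fiona): dept_id=3 -> matches Engineering
  - employee 3 (Aaron): dept_id=NULL, no match -> dropped
  - employee 4 (Julia): dept_id=1 -> matches Marketing
  - employee 5 (Beth): dept_id=4 -> matches Research
So 1 of 5 rows is dropped.

SQL:
SELECT a.name, b.name AS department
FROM employees a
INNER JOIN departments b ON a.dept_id = b.id

Result:
name   | department 
-------+------------
Olivia | Research   
Fiona  | Engineering
Julia  | Marketing  
Beth   | Research   


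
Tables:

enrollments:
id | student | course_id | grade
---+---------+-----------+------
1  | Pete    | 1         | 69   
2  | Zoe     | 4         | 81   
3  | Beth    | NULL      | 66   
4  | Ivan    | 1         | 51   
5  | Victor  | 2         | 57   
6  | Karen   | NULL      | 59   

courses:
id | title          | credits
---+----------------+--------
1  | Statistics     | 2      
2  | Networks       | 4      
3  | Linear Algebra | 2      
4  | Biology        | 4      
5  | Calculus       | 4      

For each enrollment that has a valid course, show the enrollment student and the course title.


INNER JOIN keeps only enrollments rows whose course_id matches an id in courses. Walk through each enrollment:
  - enrollment 1 (Pete): course_id=1 -> matches Statistics
  - enrollment 2 (Zoe): course_id=4 -> matches Biology
  - enrollment 3 (Beth): course_id=NULL, no match -> dropped
  - enrollment 4 (Ivan): course_id=1 -> matches Statistics
  - enrollment 5 (Victor): course_id=2 -> matches Networks
  - enrollment 6 (Karen): course_id=NULL, no match -> dropped
So 2 of 6 rows are dropped.

SQL:
SELECT a.student, b.title AS course
FROM enrollments a
INNER JOIN courses b ON a.course_id = b.id

Result:
student | course    
--------+-----------
Pete    | Statistics
Zoe     | Biology   
Ivan    | Statistics
Victor  | Networks  


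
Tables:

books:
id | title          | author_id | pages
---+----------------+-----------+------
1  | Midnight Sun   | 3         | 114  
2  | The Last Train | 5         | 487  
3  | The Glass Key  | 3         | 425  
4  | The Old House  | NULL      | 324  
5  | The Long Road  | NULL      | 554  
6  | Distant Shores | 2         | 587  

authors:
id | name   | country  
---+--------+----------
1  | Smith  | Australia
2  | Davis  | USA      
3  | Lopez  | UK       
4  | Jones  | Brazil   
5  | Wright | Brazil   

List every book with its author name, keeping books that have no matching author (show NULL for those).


LEFT JOIN keeps every row from books (the left table); where author_id has no match in authors, the author columns become NULL. Walk through each book:
  - book 1 (Midnight Sun): author_id=3 -> matches Lopez
  - book 2 (The Last Train): author_id=5 -> matches Wright
  - book 3 (The Glass Key): author_id=3 -> matches Lopez
  - book 4 (The Old House): author_id=NULL, no match -> kept with NULL
  - book 5 (The Long Road): author_id=NULL, no match -> kept with NULL
  - book 6 (Distant Shores): author_id=2 -> matches Davis
All 6 rows appear; 2 have NULL author.

SQL:
SELECT a.title, b.name AS author
FROM books a
LEFT JOIN authors b ON a.author_id = b.id

Result:
title          | author
---------------+-------
Midnight Sun   | Lopez 
The Last Train | Wright
The Glass Key  | Lopez 
The Old House  | NULL  
The Long Road  | NULL  
Distant Shores | Davis 


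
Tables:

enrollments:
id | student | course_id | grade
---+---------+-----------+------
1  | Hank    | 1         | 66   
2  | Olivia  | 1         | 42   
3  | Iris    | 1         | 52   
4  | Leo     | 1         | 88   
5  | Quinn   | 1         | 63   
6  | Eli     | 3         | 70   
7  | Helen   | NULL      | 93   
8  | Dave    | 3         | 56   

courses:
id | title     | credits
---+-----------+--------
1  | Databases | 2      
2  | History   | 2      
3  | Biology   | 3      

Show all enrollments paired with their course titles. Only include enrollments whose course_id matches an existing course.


INNER JOIN keeps only enrollments rows whose course_id matches an id in courses. Walk through each enrollment:
  - enrollment 1 (Hank): course_id=1 -> matches Databases
  - enrollment 2 (Olivia): course_id=1 -> matches Databases
  - enrollment 3 (Iris): course_id=1 -> matches Databases
  - enrollment 4 (Leo): course_id=1 -> matches Databases
  - enrollment 5 (Quinn): course_id=1 -> matches Databases
  - enrollment 6 (Eli): course_id=3 -> matches Biology
  - enrollment 7 (Helen): course_id=NULL, no match -> dropped
  - enrollment 8 (Dave): course_id=3 -> matches Biology
So 1 of 8 rows is dropped.

SQL:
SELECT a.student, b.title AS course
FROM enrollments a
INNER JOIN courses b ON a.course_id = b.id

Result:
student | course   
--------+----------
Hank    | Databases
Olivia  | Databases
Iris    | Databases
Leo     | Databases
Quinn   | Databases
Eli     | Biology  
Dave    | Biology  


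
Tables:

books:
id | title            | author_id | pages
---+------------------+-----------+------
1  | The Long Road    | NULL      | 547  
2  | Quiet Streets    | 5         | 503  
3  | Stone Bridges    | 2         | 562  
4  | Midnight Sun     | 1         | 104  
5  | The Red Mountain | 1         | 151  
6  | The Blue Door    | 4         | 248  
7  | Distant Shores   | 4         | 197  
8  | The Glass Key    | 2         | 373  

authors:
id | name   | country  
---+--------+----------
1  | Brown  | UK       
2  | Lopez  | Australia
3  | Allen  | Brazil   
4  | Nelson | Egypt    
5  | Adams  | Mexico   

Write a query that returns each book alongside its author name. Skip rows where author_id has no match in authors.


INNER JOIN keeps only books rows whose author_id matches an id in authors. Walk through each book:
  - book 1 (The Long Road): author_id=NULL, no match -> dropped
  - book 2 (Quiet Streets): author_id=5 -> matches Adams
  - book 3 (Stone Bridges): author_id=2 -> matches Lopez
  - book 4 (Midnight Sun): author_id=1 -> matches Brown
  - book 5 (The Red Mountain): author_id=1 -> matches Brown
  - book 6 (The Blue Door): author_id=4 -> matches Nelson
  - book 7 (Distant Shores): author_id=4 -> matches Nelson
  - book 8 (The Glass Key): author_id=2 -> matches Lopez
So 1 of 8 rows is dropped.

SQL:
SELECT a.title, b.name AS author
FROM books a
INNER JOIN authors b ON a.author_id = b.id

Result:
title            | author
-----------------+-------
Quiet Streets    | Adams 
Stone Bridges    | Lopez 
Midnight Sun     | Brown 
The Red Mountain | Brown 
The Blue Door    | Nelson
Distant Shores   | Nelson
The Glass Key    | Lopez 


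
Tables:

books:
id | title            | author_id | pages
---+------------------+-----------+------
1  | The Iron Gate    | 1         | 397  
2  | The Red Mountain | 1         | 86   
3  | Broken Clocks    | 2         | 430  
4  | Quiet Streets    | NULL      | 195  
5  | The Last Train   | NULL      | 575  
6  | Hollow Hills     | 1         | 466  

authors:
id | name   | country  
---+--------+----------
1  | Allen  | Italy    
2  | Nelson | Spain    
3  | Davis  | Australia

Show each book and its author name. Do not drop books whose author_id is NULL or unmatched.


LEFT JOIN keeps every row from books (the left table); where author_id has no match in authors, the author columns become NULL. Walk through each book:
  - book 1 (The Iron Gate): author_id=1 -> matches Allen
  - book 2 (The Red Mountain): author_id=1 -> matches Allen
  - book 3 (Broken Clocks): author_id=2 -> matches Nelson
  - book 4 (Quiet Streets): author_id=NULL, no match -> kept with NULL
  - book 5 (The Last Train): author_id=NULL, no match -> kept with NULL
  - book 6 (Hollow Hills): author_id=1 -> matches Allen
All 6 rows appear; 2 have NULL author.

SQL:
SELECT a.title, b.name AS author
FROM books a
LEFT JOIN authors b ON a.author_id = b.id

Result:
title            | author
-----------------+-------
The Iron Gate    | Allen 
The Red Mountain | Allen 
Broken Clocks    | Nelson
Quiet Streets    | NULL  
The Last Train   | NULL  
Hollow Hills     | Allen 


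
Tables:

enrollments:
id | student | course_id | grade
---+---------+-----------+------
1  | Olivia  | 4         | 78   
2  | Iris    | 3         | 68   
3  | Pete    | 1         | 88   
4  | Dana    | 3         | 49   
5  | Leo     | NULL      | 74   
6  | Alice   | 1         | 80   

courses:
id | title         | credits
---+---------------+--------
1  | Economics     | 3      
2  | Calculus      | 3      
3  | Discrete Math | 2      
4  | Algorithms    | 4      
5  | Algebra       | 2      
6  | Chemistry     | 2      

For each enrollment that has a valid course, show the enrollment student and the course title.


INNER JOIN keeps only enrollments rows whose course_id matches an id in courses. Walk through each enrollment:
  - enrollment 1 (Olivia): course_id=4 -> matches Algorithms
  - enrollment 2 (Iris): course_id=3 -> matches Discrete Math
  - enrollment 3 (Pete): course_id=1 -> matches Economics
  - enrollment 4 (Dana): course_id=3 -> matches Discrete Math
  - enrollment 5 (Leo): course_id=NULL, no match -> dropped
  - enrollment 6 (Alice): course_id=1 -> matches Economics
So 1 of 6 rows is dropped.

SQL:
SELECT a.student, b.title AS course
FROM enrollments a
INNER JOIN courses b ON a.course_id = b.id

Result:
student | course       
--------+--------------
Olivia  | Algorithms   
Iris    | Discrete Math
Pete    | Economics    
Dana    | Discrete Math
Alice   | Economics    


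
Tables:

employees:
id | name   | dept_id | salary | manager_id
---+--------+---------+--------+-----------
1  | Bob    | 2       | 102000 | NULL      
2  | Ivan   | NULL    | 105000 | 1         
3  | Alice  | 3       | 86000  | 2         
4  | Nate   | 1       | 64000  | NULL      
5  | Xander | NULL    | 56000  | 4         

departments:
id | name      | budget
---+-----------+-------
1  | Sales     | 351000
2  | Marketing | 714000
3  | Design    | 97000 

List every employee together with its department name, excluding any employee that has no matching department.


INNER JOIN keeps only employees rows whose dept_id matches an id in departments. Walk through each employee:
  - employee 1 (Bob): dept_id=2 -> matches Marketing
  - employee 2 (Ivan): dept_id=NULL, no match -> dropped
  - employee 3 (Alice): dept_id=3 -> matches Design
  - employee 4 (Nate): dept_id=1 -> matches Sales
  - employee 5 (Xander): dept_id=NULL, no match -> dropped
So 2 of 5 rows are dropped.

SQL:
SELECT a.name, b.name AS department
FROM employees a
INNER JOIN departments b ON a.dept_id = b.id

Result:
name  | department
------+-----------
Bob   | Marketing 
Alice | Design    
Nate  | Sales     


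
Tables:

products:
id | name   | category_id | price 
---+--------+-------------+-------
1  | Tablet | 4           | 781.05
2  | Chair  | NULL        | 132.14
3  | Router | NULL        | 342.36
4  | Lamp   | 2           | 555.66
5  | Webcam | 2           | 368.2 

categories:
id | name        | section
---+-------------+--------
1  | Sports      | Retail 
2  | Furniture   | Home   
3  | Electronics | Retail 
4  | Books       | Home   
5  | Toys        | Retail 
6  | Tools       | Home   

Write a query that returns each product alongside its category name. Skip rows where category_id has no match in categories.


INNER JOIN keeps only products rows whose category_id matches an id in categories. Walk through each product:
  - product 1 (Tablet): category_id=4 -> matches Books
  - product 2 (Chair): category_id=NULL, no match -> dropped
  - product 3 (Router): category_id=NULL, no match -> dropped
  - product 4 (Lamp): category_id=2 -> matches Furniture
  - product 5 (Webcam): category_id=2 -> matches Furniture
So 2 of 5 rows are dropped.

SQL:
SELECT a.name, b.name AS category
FROM products a
INNER JOIN categories b ON a.category_id = b.id

Result:
name   | category 
-------+----------
Tablet | Books    
Lamp   | Furniture
Webcam | Furniture


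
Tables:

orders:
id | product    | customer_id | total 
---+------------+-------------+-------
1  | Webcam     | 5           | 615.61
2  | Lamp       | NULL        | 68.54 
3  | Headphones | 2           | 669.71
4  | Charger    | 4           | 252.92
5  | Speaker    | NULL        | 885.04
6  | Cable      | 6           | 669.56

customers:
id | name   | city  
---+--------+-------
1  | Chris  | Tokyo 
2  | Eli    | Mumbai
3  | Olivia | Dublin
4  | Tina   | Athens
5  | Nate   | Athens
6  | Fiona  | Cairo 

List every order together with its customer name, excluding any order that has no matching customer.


INNER JOIN keeps only orders rows whose customer_id matches an id in customers. Walk through each order:
  - order 1 (Webcam): customer_id=5 -> matches Nate
  - order 2 (Lamp): customer_id=NULL, no match -> dropped
  - order 3 (Headphones): customer_id=2 -> matches Eli
  - order 4 (Charger): customer_id=4 -> matches Tina
  - order 5 (Speaker): customer_id=NULL, no match -> dropped
  - order 6 (Cable): customer_id=6 -> matches Fiona
So 2 of 6 rows are dropped.

SQL:
SELECT a.product, b.name AS customer
FROM orders a
INNER JOIN customers b ON a.customer_id = b.id

Result:
product    | customer
-----------+---------
Webcam     | Nate    
Headphones | Eli     
Charger    | Tina    
Cable      | Fiona   


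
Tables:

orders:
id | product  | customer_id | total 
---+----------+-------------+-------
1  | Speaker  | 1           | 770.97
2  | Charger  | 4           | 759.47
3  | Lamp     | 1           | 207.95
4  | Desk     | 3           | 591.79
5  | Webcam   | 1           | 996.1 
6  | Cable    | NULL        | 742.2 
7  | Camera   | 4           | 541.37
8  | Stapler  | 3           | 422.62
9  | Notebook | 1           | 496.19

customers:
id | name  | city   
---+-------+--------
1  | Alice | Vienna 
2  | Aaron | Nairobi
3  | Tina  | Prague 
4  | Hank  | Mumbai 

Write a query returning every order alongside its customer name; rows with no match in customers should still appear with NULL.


LEFT JOIN keeps every row from orders (the left table); where customer_id has no match in customers, the customer columns become NULL. Walk through each order:
  - order 1 (Speaker): customer_id=1 -> matches Alice
  - order 2 (Charger): customer_id=4 -> matches Hank
  - order 3 (Lamp): customer_id=1 -> matches Alice
  - order 4 (Desk): customer_id=3 -> matches Tina
  - order 5 (Webcam): customer_id=1 -> matches Alice
  - order 6 (Cable): customer_id=NULL, no match -> kept with NULL
  - order 7 (Camera): customer_id=4 -> matches Hank
  - order 8 (Stapler): customer_id=3 -> matches Tina
  - order 9 (Notebook): customer_id=1 -> matches Alice
All 9 rows appear; 1 has NULL customer.

SQL:
SELECT a.product, b.name AS customer
FROM orders a
LEFT JOIN customers b ON a.customer_id = b.id

Result:
product  | customer
---------+---------
Speaker  | Alice   
Charger  | Hank    
Lamp     | Alice   
Desk     | Tina    
Webcam   | Alice   
Cable    | NULL    
Camera   | Hank    
Stapler  | Tina    
Notebook | Alice   


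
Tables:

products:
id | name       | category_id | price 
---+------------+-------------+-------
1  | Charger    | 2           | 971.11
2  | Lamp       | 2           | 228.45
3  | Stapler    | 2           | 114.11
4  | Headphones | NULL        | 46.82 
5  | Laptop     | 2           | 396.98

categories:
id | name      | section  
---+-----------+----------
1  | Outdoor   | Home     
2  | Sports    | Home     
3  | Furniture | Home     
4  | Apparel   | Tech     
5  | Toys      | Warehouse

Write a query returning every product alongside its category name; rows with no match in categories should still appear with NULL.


LEFT JOIN keeps every row from products (the left table); where category_id has no match in categories, the category columns become NULL. Walk through each product:
  - product 1 (Charger): category_id=2 -> matches Sports
  - product 2 (Lamp): category_id=2 -> matches Sports
  - product 3 (Stapler): category_id=2 -> matches Sports
  - product 4 (Headphones): category_id=NULL, no match -> kept with NULL
  - product 5 (Laptop): category_id=2 -> matches Sports
All 5 rows appear; 1 has NULL category.

SQL:
SELECT a.name, b.name AS category
FROM products a
LEFT JOIN categories b ON a.category_id = b.id

Result:
name       | category
-----------+---------
Charger    | Sports  
Lamp       | Sports  
Stapler    | Sports  
Headphones | NULL    
Laptop     | Sports  


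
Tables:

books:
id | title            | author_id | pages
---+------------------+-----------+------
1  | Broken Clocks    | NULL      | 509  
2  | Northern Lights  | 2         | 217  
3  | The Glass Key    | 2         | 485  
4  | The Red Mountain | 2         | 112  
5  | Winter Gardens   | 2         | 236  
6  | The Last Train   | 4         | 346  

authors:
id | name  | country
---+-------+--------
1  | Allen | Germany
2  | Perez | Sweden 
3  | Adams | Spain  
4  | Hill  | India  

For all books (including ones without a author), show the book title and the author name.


LEFT JOIN keeps every row from books (the left table); where author_id has no match in authors, the author columns become NULL. Walk through each book:
  - book 1 (Broken Clocks): author_id=NULL, no match -> kept with NULL
  - book 2 (Northern Lights): author_id=2 -> matches Perez
  - book 3 (The Glass Key): author_id=2 -> matches Perez
  - book 4 (The Red Mountain): author_id=2 -> matches Perez
  - book 5 (Winter Gardens): author_id=2 -> matches Perez
  - book 6 (The Last Train): author_id=4 -> matches Hill
All 6 rows appear; 1 has NULL author.

SQL:
SELECT a.title, b.name AS author
FROM books a
LEFT JOIN authors b ON a.author_id = b.id

Result:
title            | author
-----------------+-------
Broken Clocks    | NULL  
Northern Lights  | Perez 
The Glass Key    | Perez 
The Red Mountain | Perez 
Winter Gardens   | Perez 
The Last Train   | Hill  


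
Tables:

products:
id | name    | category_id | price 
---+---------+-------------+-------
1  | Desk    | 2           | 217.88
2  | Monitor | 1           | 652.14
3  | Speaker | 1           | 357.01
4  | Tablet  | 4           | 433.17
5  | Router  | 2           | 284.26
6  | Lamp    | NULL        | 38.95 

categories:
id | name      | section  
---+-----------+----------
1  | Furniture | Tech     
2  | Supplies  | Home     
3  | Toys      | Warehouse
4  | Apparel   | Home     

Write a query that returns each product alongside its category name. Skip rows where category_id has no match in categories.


INNER JOIN keeps only products rows whose category_id matches an id in categories. Walk through each product:
  - product 1 (Desk): category_id=2 -> matches Supplies
  - product 2 (Monitor): category_id=1 -> matches Furniture
  - product 3 (Speaker): category_id=1 -> matches Furniture
  - product 4 (Tablet): category_id=4 -> matches Apparel
  - product 5 (Router): category_id=2 -> matches Supplies
  - product 6 (Lamp): category_id=NULL, no match -> dropped
So 1 of 6 rows is dropped.

SQL:
SELECT a.name, b.name AS category
FROM products a
INNER JOIN categories b ON a.category_id = b.id

Result:
name    | category 
--------+----------
Desk    | Supplies 
Monitor | Furniture
Speaker | Furniture
Tablet  | Apparel  
Router  | Supplies 


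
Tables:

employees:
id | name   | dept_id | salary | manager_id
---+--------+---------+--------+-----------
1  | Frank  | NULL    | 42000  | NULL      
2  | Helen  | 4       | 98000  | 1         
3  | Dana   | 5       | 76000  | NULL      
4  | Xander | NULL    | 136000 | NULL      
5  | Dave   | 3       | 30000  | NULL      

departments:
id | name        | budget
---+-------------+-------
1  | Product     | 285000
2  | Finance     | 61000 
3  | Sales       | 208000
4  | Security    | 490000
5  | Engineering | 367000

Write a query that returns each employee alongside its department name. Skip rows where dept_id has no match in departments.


INNER JOIN keeps only employees rows whose dept_id matches an id in departments. Walk through each employee:
  - employee 1 (Frank): dept_id=NULL, no match -> dropped
  - employee 2 (Helen): dept_id=4 -> matches Security
  - employee 3 (Dana): dept_id=5 -> matches Engineering
  - employee 4 (Xander): dept_id=NULL, no match -> dropped
  - employee 5 (Dave): dept_id=3 -> matches Sales
So 2 of 5 rows are dropped.

SQL:
SELECT a.name, b.name AS department
FROM employees a
INNER JOIN departments b ON a.dept_id = b.id

Result:
name  | department 
------+------------
Helen | Security   
Dana  | Engineering
Dave  | Sales      


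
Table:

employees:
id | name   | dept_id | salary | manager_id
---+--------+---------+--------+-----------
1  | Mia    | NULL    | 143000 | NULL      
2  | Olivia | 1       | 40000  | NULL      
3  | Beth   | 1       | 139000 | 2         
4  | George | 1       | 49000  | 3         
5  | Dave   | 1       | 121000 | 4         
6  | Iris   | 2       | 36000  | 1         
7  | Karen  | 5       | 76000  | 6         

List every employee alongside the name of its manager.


This is a self-join: employees is joined to a second copy of itself, matching each row's manager_id to another row's id. Use LEFT JOIN so rows with manager_id=NULL are kept.
  - employee 1 (Mia): manager_id=NULL -> NULL
  - employee 2 (Olivia): manager_id=NULL -> NULL
  - employee 3 (Beth): manager_id=2 -> Olivia
  - employee 4 (George): manager_id=3 -> Beth
  - employee 5 (Dave): manager_id=4 -> George
  - employee 6 (Iris): manager_id=1 -> Mia
  - employee 7 (Karen): manager_id=6 -> Iris

SQL:
SELECT a.name AS item, b.name AS manager
FROM employees a
LEFT JOIN employees b ON a.manager_id = b.id

Result:
item   | manager
-------+--------
Mia    | NULL   
Olivia | NULL   
Beth   | Olivia 
George | Beth   
Dave   | George 
Iris   | Mia    
Karen  | Iris   


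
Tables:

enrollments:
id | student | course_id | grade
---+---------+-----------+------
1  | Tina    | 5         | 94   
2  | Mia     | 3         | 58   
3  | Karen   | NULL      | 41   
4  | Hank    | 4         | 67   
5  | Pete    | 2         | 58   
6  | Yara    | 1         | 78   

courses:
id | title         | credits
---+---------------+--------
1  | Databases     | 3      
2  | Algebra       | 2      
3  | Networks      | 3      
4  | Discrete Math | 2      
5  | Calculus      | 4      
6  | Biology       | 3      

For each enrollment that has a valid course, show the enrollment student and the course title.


INNER JOIN keeps only enrollments rows whose course_id matches an id in courses. Walk through each enrollment:
  - enrollment 1 (Tina): course_id=5 -> matches Calculus
  - enrollment 2 (Mia): course_id=3 -> matches Networks
  - enrollment 3 (Karen): course_id=NULL, no match -> dropped
  - enrollment 4 (Hank): course_id=4 -> matches Discrete Math
  - enrollment 5 (Pete): course_id=2 -> matches Algebra
  - enrollment 6 (Yara): course_id=1 -> matches Databases
So 1 of 6 rows is dropped.

SQL:
SELECT a.student, b.title AS course
FROM enrollments a
INNER JOIN courses b ON a.course_id = b.id

Result:
student | course       
--------+--------------
Tina    | Calculus     
Mia     | Networks     
Hank    | Discrete Math
Pete    | Algebra      
Yara    | Databases    


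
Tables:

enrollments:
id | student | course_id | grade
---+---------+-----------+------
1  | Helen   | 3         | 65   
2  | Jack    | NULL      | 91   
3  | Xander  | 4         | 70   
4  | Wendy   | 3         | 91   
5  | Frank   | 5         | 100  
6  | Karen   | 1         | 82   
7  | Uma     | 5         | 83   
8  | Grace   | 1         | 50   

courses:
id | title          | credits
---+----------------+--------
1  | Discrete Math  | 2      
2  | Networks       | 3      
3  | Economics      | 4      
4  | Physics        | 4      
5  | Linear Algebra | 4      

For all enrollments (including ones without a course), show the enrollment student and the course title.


LEFT JOIN keeps every row from enrollments (the left table); where course_id has no match in courses, the course columns become NULL. Walk through each enrollment:
  - enrollment 1 (Helen): course_id=3 -> matches Economics
  - enrollment 2 (Jack): course_id=NULL, no match -> kept with NULL
  - enrollment 3 (Xander): course_id=4 -> matches Physics
  - enrollment 4 (Wendy): course_id=3 -> matches Economics
  - enrollment 5 (Frank): course_id=5 -> matches Linear Algebra
  - enrollment 6 (Karen): course_id=1 -> matches Discrete Math
  - enrollment 7 (Uma): course_id=5 -> matches Linear Algebra
  - enrollment 8 (Grace): course_id=1 -> matches Discrete Math
All 8 rows appear; 1 has NULL course.

SQL:
SELECT a.student, b.title AS course
FROM enrollments a
LEFT JOIN courses b ON a.course_id = b.id

Result:
student | course        
--------+---------------
Helen   | Economics     
Jack    | NULL          
Xander  | Physics       
Wendy   | Economics     
Frank   | Linear Algebra
Karen   | Discrete Math 
Uma     | Linear Algebra
Grace   | Discrete Math 


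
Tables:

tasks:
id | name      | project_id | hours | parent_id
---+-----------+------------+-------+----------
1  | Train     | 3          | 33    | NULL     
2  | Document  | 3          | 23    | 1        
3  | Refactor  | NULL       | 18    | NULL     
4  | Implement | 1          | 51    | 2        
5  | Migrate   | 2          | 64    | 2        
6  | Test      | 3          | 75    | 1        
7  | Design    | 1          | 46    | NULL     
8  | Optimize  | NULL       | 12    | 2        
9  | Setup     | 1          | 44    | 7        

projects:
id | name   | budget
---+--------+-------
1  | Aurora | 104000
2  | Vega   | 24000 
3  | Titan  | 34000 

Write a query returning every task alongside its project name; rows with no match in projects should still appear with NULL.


LEFT JOIN keeps every row from tasks (the left table); where project_id has no match in projects, the project columns become NULL. Walk through each task:
  - task 1 (Train): project_id=3 -> matches Titan
  - task 2 (Document): project_id=3 -> matches Titan
  - task 3 (Refactor): project_id=NULL, no match -> kept with NULL
  - task 4 (Implement): project_id=1 -> matches Aurora
  - task 5 (Migrate): project_id=2 -> matches Vega
  - task 6 (Test): project_id=3 -> matches Titan
  - task 7 (Design): project_id=1 -> matches Aurora
  - task 8 (Optimize): project_id=NULL, no match -> kept with NULL
  - task 9 (Setup): project_id=1 -> matches Aurora
All 9 rows appear; 2 have NULL project.

SQL:
SELECT a.name, b.name AS project
FROM tasks a
LEFT JOIN projects b ON a.project_id = b.id

Result:
name      | project
----------+--------
Train     | Titan  
Document  | Titan  
Refactor  | NULL   
Implement | Aurora 
Migrate   | Vega   
Test      | Titan  
Design    | Aurora 
Optimize  | NULL   
Setup     | Aurora 


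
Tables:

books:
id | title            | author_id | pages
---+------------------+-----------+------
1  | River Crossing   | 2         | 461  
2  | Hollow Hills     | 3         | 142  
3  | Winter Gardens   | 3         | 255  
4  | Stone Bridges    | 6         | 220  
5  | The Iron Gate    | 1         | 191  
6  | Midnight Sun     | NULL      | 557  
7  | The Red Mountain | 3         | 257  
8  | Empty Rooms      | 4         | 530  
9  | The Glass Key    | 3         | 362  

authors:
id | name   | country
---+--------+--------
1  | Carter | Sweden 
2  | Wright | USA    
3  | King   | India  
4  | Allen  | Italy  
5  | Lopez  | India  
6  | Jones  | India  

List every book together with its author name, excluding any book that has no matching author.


INNER JOIN keeps only books rows whose author_id matches an id in authors. Walk through each book:
  - book 1 (River Crossing): author_id=2 -> matches Wright
  - book 2 (Hollow Hills): author_id=3 -> matches King
  - book 3 (Winter Gardens): author_id=3 -> matches King
  - book 4 (Stone Bridges): author_id=6 -> matches Jones
  - book 5 (The Iron Gate): author_id=1 -> matches Carter
  - book 6 (Midnight Sun): author_id=NULL, no match -> dropped
  - book 7 (The Red Mountain): author_id=3 -> matches King
  - book 8 (Empty Rooms): author_id=4 -> matches Allen
  - book 9 (The Glass Key): author_id=3 -> matches King
So 1 of 9 rows is dropped.

SQL:
SELECT a.title, b.name AS author
FROM books a
INNER JOIN authors b ON a.author_id = b.id

Result:
title            | author
-----------------+-------
River Crossing   | Wright
Hollow Hills     | King  
Winter Gardens   | King  
Stone Bridges    | Jones 
The Iron Gate    | Carter
The Red Mountain | King  
Empty Rooms      | Allen 
The Glass Key    | King  


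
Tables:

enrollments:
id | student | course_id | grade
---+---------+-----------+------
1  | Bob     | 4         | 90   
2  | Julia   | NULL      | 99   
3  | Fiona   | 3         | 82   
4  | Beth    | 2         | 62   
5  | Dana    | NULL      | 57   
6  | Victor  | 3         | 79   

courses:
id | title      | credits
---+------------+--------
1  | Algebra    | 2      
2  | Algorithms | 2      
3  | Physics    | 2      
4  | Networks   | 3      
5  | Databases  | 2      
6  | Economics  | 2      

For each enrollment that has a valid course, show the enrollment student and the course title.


INNER JOIN keeps only enrollments rows whose course_id matches an id in courses. Walk through each enrollment:
  - enrollment 1 (Bob): course_id=4 -> matches Networks
  - enrollment 2 (Julia): course_id=NULL, no match -> dropped
  - enrollment 3 (Fiona): course_id=3 -> matches Physics
  - enrollment 4 (Beth): course_id=2 -> matches Algorithms
  - enrollment 5 (Dana): course_id=NULL, no match -> dropped
  - enrollment 6 (Victor): course_id=3 -> matches Physics
So 2 of 6 rows are dropped.

SQL:
SELECT a.student, b.title AS course
FROM enrollments a
INNER JOIN courses b ON a.course_id = b.id

Result:
student | course    
--------+-----------
Bob     | Networks  
Fiona   | Physics   
Beth    | Algorithms
Victor  | Physics   


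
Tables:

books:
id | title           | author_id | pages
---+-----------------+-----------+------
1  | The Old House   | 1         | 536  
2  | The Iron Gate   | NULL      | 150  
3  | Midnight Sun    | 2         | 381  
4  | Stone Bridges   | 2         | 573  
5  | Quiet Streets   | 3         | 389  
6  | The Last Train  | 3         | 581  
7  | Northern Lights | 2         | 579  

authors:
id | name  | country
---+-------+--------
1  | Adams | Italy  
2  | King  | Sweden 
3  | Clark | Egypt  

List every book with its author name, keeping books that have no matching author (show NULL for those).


LEFT JOIN keeps every row from books (the left table); where author_id has no match in authors, the author columns become NULL. Walk through each book:
  - book 1 (The Old House): author_id=1 -> matches Adams
  - book 2 (The Iron Gate): author_id=NULL, no match -> kept with NULL
  - book 3 (Midnight Sun): author_id=2 -> matches King
  - book 4 (Stone Bridges): author_id=2 -> matches King
  - book 5 (Quiet Streets): author_id=3 -> matches Clark
  - book 6 (The Last Train): author_id=3 -> matches Clark
  - book 7 (Northern Lights): author_id=2 -> matches King
All 7 rows appear; 1 has NULL author.

SQL:
SELECT a.title, b.name AS author
FROM books a
LEFT JOIN authors b ON a.author_id = b.id

Result:
title           | author
----------------+-------
The Old House   | Adams 
The Iron Gate   | NULL  
Midnight Sun    | King  
Stone Bridges   | King  
Quiet Streets   | Clark 
The Last Train  | Clark 
Northern Lights | King  


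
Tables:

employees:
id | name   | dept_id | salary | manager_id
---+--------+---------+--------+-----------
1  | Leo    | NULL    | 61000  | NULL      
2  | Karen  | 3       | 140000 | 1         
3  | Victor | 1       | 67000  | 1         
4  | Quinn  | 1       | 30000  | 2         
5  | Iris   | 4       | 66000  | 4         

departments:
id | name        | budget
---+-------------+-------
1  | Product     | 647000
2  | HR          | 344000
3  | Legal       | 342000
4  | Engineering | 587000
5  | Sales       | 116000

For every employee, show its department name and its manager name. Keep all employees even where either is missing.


Two LEFT JOINs from the same base table employees: one to departments via dept_id, one to employees itself via manager_id. Both are LEFT so every employee is preserved.
Match against departments:
  - employee 1 (Leo): dept_id=NULL, no match -> kept with NULL
  - employee 2 (Karen): dept_id=3 -> matches Legal
  - employee 3 (Victor): dept_id=1 -> matches Product
  - employee 4 (Quinn): dept_id=1 -> matches Product
  - employee 5 (Iris): dept_id=4 -> matches Engineering
Match against employees (self):
  - employee 1 (Leo): manager_id=NULL -> NULL
  - employee 2 (Karen): manager_id=1 -> Leo
  - employee 3 (Victor): manager_id=1 -> Leo
  - employee 4 (Quinn): manager_id=2 -> Karen
  - employee 5 (Iris): manager_id=4 -> Quinn

SQL:
SELECT a.name, b.name AS department, c.name AS manager
FROM employees a
LEFT JOIN departments b ON a.dept_id = b.id
LEFT JOIN employees c ON a.manager_id = c.id

Result:
name   | department  | manager
-------+-------------+--------
Leo    | NULL        | NULL   
Karen  | Legal       | Leo    
Victor | Product     | Leo    
Quinn  | Product     | Karen  
Iris   | Engineering | Quinn  


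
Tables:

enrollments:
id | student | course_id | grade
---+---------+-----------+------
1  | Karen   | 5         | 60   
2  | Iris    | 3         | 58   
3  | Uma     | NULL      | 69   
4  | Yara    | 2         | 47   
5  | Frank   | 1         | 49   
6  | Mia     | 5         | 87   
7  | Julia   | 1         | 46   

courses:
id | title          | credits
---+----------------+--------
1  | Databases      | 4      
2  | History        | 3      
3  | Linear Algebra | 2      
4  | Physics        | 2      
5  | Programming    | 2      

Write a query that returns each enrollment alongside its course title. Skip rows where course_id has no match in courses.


INNER JOIN keeps only enrollments rows whose course_id matches an id in courses. Walk through each enrollment:
  - enrollment 1 (Karen): course_id=5 -> matches Programming
  - enrollment 2 (Iris): course_id=3 -> matches Linear Algebra
  - enrollment 3 (Uma): course_id=NULL, no match -> dropped
  - enrollment 4 (Yara): course_id=2 -> matches History
  - enrollment 5 (Frank): course_id=1 -> matches Databases
  - enrollment 6 (Mia): course_id=5 -> matches Programming
  - enrollment 7 (Julia): course_id=1 -> matches Databases
So 1 of 7 rows is dropped.

SQL:
SELECT a.student, b.title AS course
FROM enrollments a
INNER JOIN courses b ON a.course_id = b.id

Result:
student | course        
--------+---------------
Karen   | Programming   
Iris    | Linear Algebra
Yara    | History       
Frank   | Databases     
Mia     | Programming   
Julia   | Databases     


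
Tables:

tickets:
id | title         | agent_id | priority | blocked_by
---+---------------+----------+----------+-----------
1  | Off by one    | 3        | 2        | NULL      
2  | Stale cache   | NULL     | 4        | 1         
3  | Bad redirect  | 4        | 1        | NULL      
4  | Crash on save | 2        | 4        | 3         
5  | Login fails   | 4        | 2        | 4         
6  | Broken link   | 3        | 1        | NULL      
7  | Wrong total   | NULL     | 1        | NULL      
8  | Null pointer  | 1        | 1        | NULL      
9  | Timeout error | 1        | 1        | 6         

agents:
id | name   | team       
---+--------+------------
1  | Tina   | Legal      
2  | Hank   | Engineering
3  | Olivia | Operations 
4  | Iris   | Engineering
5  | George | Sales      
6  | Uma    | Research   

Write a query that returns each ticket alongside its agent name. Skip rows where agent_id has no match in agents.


INNER JOIN keeps only tickets rows whose agent_id matches an id in agents. Walk through each ticket:
  - ticket 1 (Off by one): agent_id=3 -> matches Olivia
  - ticket 2 (Stale cache): agent_id=NULL, no match -> dropped
  - ticket 3 (Bad redirect): agent_id=4 -> matches Iris
  - ticket 4 (Crash on save): agent_id=2 -> matches Hank
  - ticket 5 (Login fails): agent_id=4 -> matches Iris
  - ticket 6 (Broken link): agent_id=3 -> matches Olivia
  - ticket 7 (Wrong total): agent_id=NULL, no match -> dropped
  - ticket 8 (Null pointer): agent_id=1 -> matches Tina
  - ticket 9 (Timeout error): agent_id=1 -> matches Tina
So 2 of 9 rows are dropped.

SQL:
SELECT a.title, b.name AS agent
FROM tickets a
INNER JOIN agents b ON a.agent_id = b.id

Result:
title         | agent 
--------------+-------
Off by one    | Olivia
Bad redirect  | Iris  
Crash on save | Hank  
Login fails   | Iris  
Broken link   | Olivia
Null pointer  | Tina  
Timeout error | Tina  


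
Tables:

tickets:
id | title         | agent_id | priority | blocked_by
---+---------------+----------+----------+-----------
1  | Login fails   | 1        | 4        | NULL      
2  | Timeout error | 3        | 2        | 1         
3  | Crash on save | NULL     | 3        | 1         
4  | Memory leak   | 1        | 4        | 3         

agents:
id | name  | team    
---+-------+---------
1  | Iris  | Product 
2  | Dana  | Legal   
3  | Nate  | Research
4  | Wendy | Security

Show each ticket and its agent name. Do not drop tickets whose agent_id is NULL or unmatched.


LEFT JOIN keeps every row from tickets (the left table); where agent_id has no match in agents, the agent columns become NULL. Walk through each ticket:
  - ticket 1 (Login fails): agent_id=1 -> matches Iris
  - ticket 2 (Timeout error): agent_id=3 -> matches Nate
  - ticket 3 (Crash on save): agent_id=NULL, no match -> kept with NULL
  - ticket 4 (Memory leak): agent_id=1 -> matches Iris
All 4 rows appear; 1 has NULL agent.

SQL:
SELECT a.title, b.name AS agent
FROM tickets a
LEFT JOIN agents b ON a.agent_id = b.id

Result:
title         | agent
--------------+------
Login fails   | Iris 
Timeout error | Nate 
Crash on save | NULL 
Memory leak   | Iris 


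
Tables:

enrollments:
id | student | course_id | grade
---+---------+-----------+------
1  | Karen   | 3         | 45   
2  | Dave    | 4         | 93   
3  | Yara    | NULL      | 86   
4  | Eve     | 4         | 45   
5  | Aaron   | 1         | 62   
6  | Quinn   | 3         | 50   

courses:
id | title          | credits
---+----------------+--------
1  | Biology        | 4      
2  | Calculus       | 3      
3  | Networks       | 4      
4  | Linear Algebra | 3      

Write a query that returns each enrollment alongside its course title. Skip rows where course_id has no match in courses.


INNER JOIN keeps only enrollments rows whose course_id matches an id in courses. Walk through each enrollment:
  - enrollment 1 (Karen): course_id=3 -> matches Networks
  - enrollment 2 (Dave): course_id=4 -> matches Linear Algebra
  - enrollment 3 (Yara): course_id=NULL, no match -> dropped
  - enrollment 4 (Eve): course_id=4 -> matches Linear Algebra
  - enrollment 5 (Aaron): course_id=1 -> matches Biology
  - enrollment 6 (Quinn): course_id=3 -> matches Networks
So 1 of 6 rows is dropped.

SQL:
SELECT a.student, b.title AS course
FROM enrollments a
INNER JOIN courses b ON a.course_id = b.id

Result:
student | course        
--------+---------------
Karen   | Networks      
Dave    | Linear Algebra
Eve     | Linear Algebra
Aaron   | Biology       
Quinn   | Networks      
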